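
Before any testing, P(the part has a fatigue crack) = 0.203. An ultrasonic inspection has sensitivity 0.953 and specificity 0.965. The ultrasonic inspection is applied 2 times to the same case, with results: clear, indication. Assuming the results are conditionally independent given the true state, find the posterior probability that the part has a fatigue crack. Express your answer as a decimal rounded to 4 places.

Let H be the event that the part has a fatigue crack; start with P(H) = 0.203. P('indication'|H) = 0.953, P('indication'|¬H) = 0.035.
Update on result 1 ('clear'): P(H) ← 0.047·0.2030 / (0.047·0.2030 + 0.965·0.7970) = 0.0095410/0.77865 = 0.0123.
Update on result 2 ('indication'): P(H) ← 0.953·0.0123 / (0.953·0.0123 + 0.035·0.9877) = 0.011677/0.046249 = 0.2525.

Posterior P(H) ≈ 0.2525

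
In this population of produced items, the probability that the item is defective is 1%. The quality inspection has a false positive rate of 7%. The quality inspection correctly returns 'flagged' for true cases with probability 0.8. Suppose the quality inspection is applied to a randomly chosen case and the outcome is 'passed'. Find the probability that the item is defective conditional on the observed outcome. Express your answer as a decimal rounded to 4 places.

P(H | E) ≈ 0.0022

Let H be the event that the item is defective. P(H) = 0.01, so P(¬H) = 0.99. With E the 'passed' result, P(E|H) = 0.2 and P(E|¬H) = 0.93.
P(E) = 0.2·0.01 + 0.93·0.99 = 0.0020000 + 0.92070 = 0.92270.
By Bayes' theorem, P(H|E) = 0.0020000 / 0.92270 = 0.0022.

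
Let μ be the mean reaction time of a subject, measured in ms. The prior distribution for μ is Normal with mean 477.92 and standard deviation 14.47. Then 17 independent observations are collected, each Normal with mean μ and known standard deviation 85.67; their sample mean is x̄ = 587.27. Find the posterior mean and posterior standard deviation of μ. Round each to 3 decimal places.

Prior precision 1/τ₀² = 1/14.47² = 0.00477598; data precision n/σ² = 17/85.67² = 0.00231628.
Posterior precision = 0.00477598 + 0.00231628 = 0.00709227, giving posterior SD = 1/√0.00709227 = 11.874.
Posterior mean = (0.00477598·477.92 + 0.00231628·587.27) / 0.00709227 = 513.633.

Posterior mean ≈ 513.633; posterior SD ≈ 11.874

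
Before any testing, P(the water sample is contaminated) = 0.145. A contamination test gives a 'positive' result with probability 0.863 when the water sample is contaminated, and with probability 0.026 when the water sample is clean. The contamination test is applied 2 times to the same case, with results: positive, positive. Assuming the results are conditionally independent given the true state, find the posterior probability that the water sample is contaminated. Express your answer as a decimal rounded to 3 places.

With H the event that the water sample is contaminated, the joint likelihood of the observed sequence is P(data|H) = 0.863·0.863 = 0.74477 and P(data|¬H) = 0.026·0.026 = 0.00067600.
Bayes: P(H|data) = 0.145·0.74477 / (0.145·0.74477 + 0.855·0.00067600) = 0.10799/0.10857 = 0.9947.

Posterior P(H) ≈ 0.995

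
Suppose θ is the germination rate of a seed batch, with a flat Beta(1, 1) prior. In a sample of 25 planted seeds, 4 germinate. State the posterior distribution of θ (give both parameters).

Observing 4 successes and 21 failures updates Beta(1, 1) by adding the success and failure counts to the two shape parameters: α = 1+4 = 5, β = 1+21 = 22.

Posterior: Beta(5, 22)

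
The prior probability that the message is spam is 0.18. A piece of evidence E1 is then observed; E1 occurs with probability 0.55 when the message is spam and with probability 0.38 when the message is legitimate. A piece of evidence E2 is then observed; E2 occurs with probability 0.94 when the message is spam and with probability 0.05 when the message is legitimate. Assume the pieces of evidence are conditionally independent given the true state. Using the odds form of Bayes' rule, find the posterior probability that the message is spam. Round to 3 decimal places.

Prior odds = 0.18/(1−0.18) = 0.21951.
Likelihood ratio for E1 = 0.55/0.38 = 1.4474.
Likelihood ratio for E2 = 0.94/0.05 = 18.800.
Posterior odds = prior odds × LR₁ × LR₂ = 5.9730.
Posterior probability = odds/(1+odds) = 5.9730/6.9730 = 0.857.

Posterior probability ≈ 0.857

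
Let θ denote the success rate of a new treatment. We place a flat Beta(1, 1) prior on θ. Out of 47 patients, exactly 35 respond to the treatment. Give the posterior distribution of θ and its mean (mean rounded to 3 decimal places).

Posterior: Beta(36, 13); mean ≈ 0.735

Observing 35 successes and 12 failures updates Beta(1, 1) by adding the success and failure counts to the two shape parameters: α = 1+35 = 36, β = 1+12 = 13.
E[θ | data] = 36/(36+13) = 0.735.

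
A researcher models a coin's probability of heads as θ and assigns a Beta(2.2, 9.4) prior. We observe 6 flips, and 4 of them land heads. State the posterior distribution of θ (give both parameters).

Observing 4 successes and 2 failures updates Beta(2.2, 9.4) by adding the success and failure counts to the two shape parameters: α = 2.2+4 = 6.2, β = 9.4+2 = 11.4.

Posterior: Beta(6.2, 11.4)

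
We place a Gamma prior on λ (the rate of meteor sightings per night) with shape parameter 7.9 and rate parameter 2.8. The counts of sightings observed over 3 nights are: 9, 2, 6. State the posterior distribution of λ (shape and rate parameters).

Posterior: Gamma(shape=24.9, rate=5.8)

Total count ∑xᵢ = 17 over n = 3 nights.
Gamma is conjugate to the Poisson likelihood: posterior is Gamma(shape = 7.9+17 = 24.9, rate = 2.8+3 = 5.8).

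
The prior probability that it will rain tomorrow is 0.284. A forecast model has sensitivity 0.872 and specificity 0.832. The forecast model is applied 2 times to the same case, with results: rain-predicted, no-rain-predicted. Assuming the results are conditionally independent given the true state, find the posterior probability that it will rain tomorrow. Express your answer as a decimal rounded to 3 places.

Posterior P(H) ≈ 0.241

Let H be the event that it will rain tomorrow; start with P(H) = 0.284. P('rain-predicted'|H) = 0.872, P('rain-predicted'|¬H) = 0.168.
Update on result 1 ('rain-predicted'): P(H) ← 0.872·0.2840 / (0.872·0.2840 + 0.168·0.7160) = 0.24765/0.36794 = 0.6731.
Update on result 2 ('no-rain-predicted'): P(H) ← 0.128·0.6731 / (0.128·0.6731 + 0.832·0.3269) = 0.086153/0.35816 = 0.2405.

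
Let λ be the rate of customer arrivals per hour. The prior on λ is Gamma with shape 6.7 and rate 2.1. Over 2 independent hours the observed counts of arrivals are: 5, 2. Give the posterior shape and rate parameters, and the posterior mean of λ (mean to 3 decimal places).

Total count ∑xᵢ = 7 over n = 2 hours.
Gamma is conjugate to the Poisson likelihood: posterior is Gamma(shape = 6.7+7 = 13.7, rate = 2.1+2 = 4.1).
Posterior mean = shape/rate = 13.7/4.1 = 3.341.

Posterior: Gamma(shape=13.7, rate=4.1); mean ≈ 3.341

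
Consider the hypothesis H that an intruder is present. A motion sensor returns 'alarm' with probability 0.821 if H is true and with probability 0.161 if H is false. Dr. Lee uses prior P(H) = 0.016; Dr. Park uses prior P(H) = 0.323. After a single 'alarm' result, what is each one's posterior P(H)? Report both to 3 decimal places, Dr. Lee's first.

Dr. Lee: 0.077; Dr. Park: 0.709

The likelihood ratio for an 'alarm' result is 0.821/0.161 = 5.0994.
Dr. Lee: prior odds 0.016/0.984 = 0.016260; posterior odds 0.082917; posterior probability 0.077.
Dr. Park: prior odds 0.323/0.677 = 0.47710; posterior odds 2.4329; posterior probability 0.709.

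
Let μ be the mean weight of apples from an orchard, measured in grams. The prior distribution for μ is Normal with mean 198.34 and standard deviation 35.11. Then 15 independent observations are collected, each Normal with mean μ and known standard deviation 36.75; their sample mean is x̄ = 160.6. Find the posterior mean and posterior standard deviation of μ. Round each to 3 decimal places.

With known σ, the Normal prior is conjugate. Weight on the data is w = (n/σ²)/(n/σ² + 1/τ₀²) = 0.0111065/(0.0111065+0.00081122) = 0.93193.
Posterior mean = w·x̄ + (1−w)·μ₀ = 0.93193·160.6 + 0.068068·198.34 = 163.169. Posterior variance = 1/(0.0111065+0.00081122) = 83.9088, so SD = 9.160.

Posterior mean ≈ 163.169; posterior SD ≈ 9.160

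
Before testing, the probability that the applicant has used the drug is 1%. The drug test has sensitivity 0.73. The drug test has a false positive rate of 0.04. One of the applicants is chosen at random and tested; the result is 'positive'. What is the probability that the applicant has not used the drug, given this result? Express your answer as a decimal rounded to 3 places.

Write H for 'the applicant has used the drug'. Prior odds H:¬H = 0.01/0.99 = 0.010101. For the 'positive' outcome, the likelihood ratio is 0.73/0.04 = 18.250.
Posterior odds = 0.010101 × 18.250 = 0.18434, so P(H|E) = 0.18434/(1+0.18434) = 0.156. Then P(¬H|E) = 1 − 0.156 = 0.844.

P(¬H | E) ≈ 0.844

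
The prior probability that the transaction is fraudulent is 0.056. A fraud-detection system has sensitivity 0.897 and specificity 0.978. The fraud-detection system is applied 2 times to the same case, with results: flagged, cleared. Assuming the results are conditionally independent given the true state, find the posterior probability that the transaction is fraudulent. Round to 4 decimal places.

With H the event that the transaction is fraudulent, the joint likelihood of the observed sequence is P(data|H) = 0.897·0.103 = 0.092391 and P(data|¬H) = 0.022·0.978 = 0.021516.
Bayes: P(H|data) = 0.056·0.092391 / (0.056·0.092391 + 0.944·0.021516) = 0.0051739/0.025485 = 0.2030.

Posterior P(H) ≈ 0.2030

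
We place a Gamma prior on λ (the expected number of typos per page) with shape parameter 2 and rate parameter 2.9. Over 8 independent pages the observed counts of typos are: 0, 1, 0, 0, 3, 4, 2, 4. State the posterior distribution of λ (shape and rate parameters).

Posterior: Gamma(shape=16, rate=10.9)

Total count ∑xᵢ = 14 over n = 8 pages.
Gamma is conjugate to the Poisson likelihood: posterior is Gamma(shape = 2+14 = 16, rate = 2.9+8 = 10.9).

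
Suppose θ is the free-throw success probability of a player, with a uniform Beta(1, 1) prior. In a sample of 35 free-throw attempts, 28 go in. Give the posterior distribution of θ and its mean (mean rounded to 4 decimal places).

The binomial likelihood is conjugate to the Beta prior: with 28 successes and 7 failures, the posterior is Beta(1+28, 1+7) = Beta(29, 8).
E[θ | data] = 29/(29+8) = 0.7838.

Posterior: Beta(29, 8); mean ≈ 0.7838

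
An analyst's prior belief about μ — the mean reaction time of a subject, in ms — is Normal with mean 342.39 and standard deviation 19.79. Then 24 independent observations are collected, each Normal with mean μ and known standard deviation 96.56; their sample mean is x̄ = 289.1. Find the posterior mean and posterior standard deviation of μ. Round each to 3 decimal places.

With known σ, the Normal prior is conjugate. Weight on the data is w = (n/σ²)/(n/σ² + 1/τ₀²) = 0.00257405/(0.00257405+0.00255334) = 0.50202.
Posterior mean = w·x̄ + (1−w)·μ₀ = 0.50202·289.1 + 0.49798·342.39 = 315.637. Posterior variance = 1/(0.00257405+0.00255334) = 195.031, so SD = 13.965.

Posterior mean ≈ 315.637; posterior SD ≈ 13.965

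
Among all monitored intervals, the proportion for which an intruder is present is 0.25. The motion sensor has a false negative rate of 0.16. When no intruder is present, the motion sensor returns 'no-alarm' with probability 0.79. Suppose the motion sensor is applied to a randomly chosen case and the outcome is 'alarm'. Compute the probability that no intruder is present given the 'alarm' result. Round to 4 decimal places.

Write H for 'an intruder is present'. Prior odds H:¬H = 0.25/0.75 = 0.33333. For the 'alarm' outcome, the likelihood ratio is 0.84/0.21 = 4.0000.
Posterior odds = 0.33333 × 4.0000 = 1.3333, so P(H|E) = 1.3333/(1+1.3333) = 0.5714. Then P(¬H|E) = 1 − 0.5714 = 0.4286.

P(¬H | E) ≈ 0.4286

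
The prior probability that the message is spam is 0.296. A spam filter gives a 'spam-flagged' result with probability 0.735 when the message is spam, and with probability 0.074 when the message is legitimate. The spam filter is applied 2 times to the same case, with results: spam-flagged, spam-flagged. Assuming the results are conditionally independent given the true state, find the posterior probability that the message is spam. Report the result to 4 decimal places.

Posterior P(H) ≈ 0.9765

With H the event that the message is spam, the joint likelihood of the observed sequence is P(data|H) = 0.735·0.735 = 0.54022 and P(data|¬H) = 0.074·0.074 = 0.0054760.
Bayes: P(H|data) = 0.296·0.54022 / (0.296·0.54022 + 0.704·0.0054760) = 0.15991/0.16376 = 0.9765.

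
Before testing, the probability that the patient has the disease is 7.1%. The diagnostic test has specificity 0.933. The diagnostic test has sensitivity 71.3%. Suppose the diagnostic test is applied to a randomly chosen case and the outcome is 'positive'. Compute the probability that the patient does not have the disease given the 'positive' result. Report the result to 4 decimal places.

Let H be the event that the patient has the disease. P(H) = 0.071, so P(¬H) = 0.929. With E the 'positive' result, P(E|H) = 0.713 and P(E|¬H) = 0.067.
P(E) = 0.713·0.071 + 0.067·0.929 = 0.050623 + 0.062243 = 0.11287.
By Bayes' theorem, P(H|E) = 0.050623 / 0.11287 = 0.4485. Hence P(¬H|E) = 1 − 0.4485 = 0.5515.

P(¬H | E) ≈ 0.5515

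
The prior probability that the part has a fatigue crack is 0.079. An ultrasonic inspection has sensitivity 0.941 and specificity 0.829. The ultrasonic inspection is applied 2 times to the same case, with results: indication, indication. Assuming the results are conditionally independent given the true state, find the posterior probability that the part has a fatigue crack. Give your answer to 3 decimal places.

Let H be the event that the part has a fatigue crack; start with P(H) = 0.079. P('indication'|H) = 0.941, P('indication'|¬H) = 0.171.
Update on result 1 ('indication'): P(H) ← 0.941·0.0790 / (0.941·0.0790 + 0.171·0.9210) = 0.074339/0.23183 = 0.3207.
Update on result 2 ('indication'): P(H) ← 0.941·0.3207 / (0.941·0.3207 + 0.171·0.6793) = 0.30174/0.41791 = 0.7220.

Posterior P(H) ≈ 0.722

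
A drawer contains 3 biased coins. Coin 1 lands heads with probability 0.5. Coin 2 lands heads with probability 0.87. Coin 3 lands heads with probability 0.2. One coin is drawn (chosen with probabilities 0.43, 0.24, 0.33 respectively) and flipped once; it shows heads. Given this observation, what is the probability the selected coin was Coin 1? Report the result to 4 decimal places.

Tabulate prior·likelihood by source: [1] prior 0.43, lik 0.5, product 0.2150; [2] prior 0.24, lik 0.87, product 0.2088; [3] prior 0.33, lik 0.2, product 0.06600.
Normalizing constant = 0.48980; the posterior for Coin 1 is its product over the sum, 0.2150/0.48980 = 0.4390.

Posterior probability ≈ 0.4390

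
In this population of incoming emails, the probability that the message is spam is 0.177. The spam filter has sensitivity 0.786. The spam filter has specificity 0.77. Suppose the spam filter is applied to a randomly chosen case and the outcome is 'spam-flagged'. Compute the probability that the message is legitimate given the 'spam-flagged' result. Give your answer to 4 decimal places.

P(¬H | E) ≈ 0.5764

Write H for 'the message is spam'. Prior odds H:¬H = 0.177/0.823 = 0.21507. For the 'spam-flagged' outcome, the likelihood ratio is 0.786/0.23 = 3.4174.
Posterior odds = 0.21507 × 3.4174 = 0.73497, so P(H|E) = 0.73497/(1+0.73497) = 0.4236. Then P(¬H|E) = 1 − 0.4236 = 0.5764.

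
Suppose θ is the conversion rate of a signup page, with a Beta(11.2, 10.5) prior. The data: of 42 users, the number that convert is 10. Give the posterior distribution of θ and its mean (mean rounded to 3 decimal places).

Posterior: Beta(21.2, 42.5); mean ≈ 0.333

The binomial likelihood is conjugate to the Beta prior: with 10 successes and 32 failures, the posterior is Beta(11.2+10, 10.5+32) = Beta(21.2, 42.5).
Posterior mean = α/(α+β) = 21.2/63.7 = 0.333.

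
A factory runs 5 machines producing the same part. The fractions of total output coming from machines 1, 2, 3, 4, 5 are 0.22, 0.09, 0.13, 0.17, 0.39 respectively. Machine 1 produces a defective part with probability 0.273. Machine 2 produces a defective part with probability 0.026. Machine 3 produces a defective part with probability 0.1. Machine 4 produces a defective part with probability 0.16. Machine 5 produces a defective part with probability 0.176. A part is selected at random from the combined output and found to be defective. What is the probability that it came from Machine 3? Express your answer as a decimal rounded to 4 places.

Posterior probability ≈ 0.0759

Tabulate prior·likelihood by source: [1] prior 0.22, lik 0.273, product 0.06006; [2] prior 0.09, lik 0.026, product 0.002340; [3] prior 0.13, lik 0.1, product 0.01300; [4] prior 0.17, lik 0.16, product 0.02720; [5] prior 0.39, lik 0.176, product 0.06864.
Normalizing constant = 0.17124; the posterior for Machine 3 is its product over the sum, 0.01300/0.17124 = 0.0759.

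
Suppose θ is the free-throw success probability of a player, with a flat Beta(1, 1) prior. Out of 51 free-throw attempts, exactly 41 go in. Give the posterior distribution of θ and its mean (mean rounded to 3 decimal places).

Posterior: Beta(42, 11); mean ≈ 0.792

The binomial likelihood is conjugate to the Beta prior: with 41 successes and 10 failures, the posterior is Beta(1+41, 1+10) = Beta(42, 11).
E[θ | data] = 42/(42+11) = 0.792.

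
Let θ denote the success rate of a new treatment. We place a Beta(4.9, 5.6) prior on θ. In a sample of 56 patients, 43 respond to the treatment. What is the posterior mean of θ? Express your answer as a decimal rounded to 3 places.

Posterior mean ≈ 0.720

Observing 43 successes and 13 failures updates Beta(4.9, 5.6) by adding the success and failure counts to the two shape parameters: α = 4.9+43 = 47.9, β = 5.6+13 = 18.6.
Posterior mean = α/(α+β) = 47.9/66.5 = 0.720.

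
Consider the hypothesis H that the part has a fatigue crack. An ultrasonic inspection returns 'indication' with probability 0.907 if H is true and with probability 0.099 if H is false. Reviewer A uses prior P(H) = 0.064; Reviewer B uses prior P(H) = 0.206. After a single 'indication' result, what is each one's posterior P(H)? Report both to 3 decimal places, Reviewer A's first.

Reviewer A: 0.385; Reviewer B: 0.704

The likelihood ratio for an 'indication' result is 0.907/0.099 = 9.1616.
Reviewer A: prior odds 0.064/0.936 = 0.068376; posterior odds 0.62644; posterior probability 0.385.
Reviewer B: prior odds 0.206/0.794 = 0.25945; posterior odds 2.3769; posterior probability 0.704.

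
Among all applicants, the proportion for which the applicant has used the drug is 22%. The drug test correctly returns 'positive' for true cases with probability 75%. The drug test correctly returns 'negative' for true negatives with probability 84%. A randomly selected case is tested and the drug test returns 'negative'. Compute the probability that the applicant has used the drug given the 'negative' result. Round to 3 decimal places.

Let H be the event that the applicant has used the drug. P(H) = 0.22, so P(¬H) = 0.78. With E the 'negative' result, P(E|H) = 0.25 and P(E|¬H) = 0.84.
P(E) = 0.25·0.22 + 0.84·0.78 = 0.055000 + 0.65520 = 0.71020.
By Bayes' theorem, P(H|E) = 0.055000 / 0.71020 = 0.077.

P(H | E) ≈ 0.077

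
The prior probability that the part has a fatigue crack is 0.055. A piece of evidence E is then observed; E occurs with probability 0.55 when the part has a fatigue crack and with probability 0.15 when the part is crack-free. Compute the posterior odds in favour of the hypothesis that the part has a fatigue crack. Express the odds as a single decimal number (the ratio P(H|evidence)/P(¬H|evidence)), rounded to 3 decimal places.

Posterior odds ≈ 0.213

Prior odds = 0.055/(1−0.055) = 0.058201. In log-odds, ln(0.058201) = -2.8439.
Add log likelihood ratio: ln(3.6667) = 1.2993.
Posterior log-odds = -1.5446, so posterior odds = exp(-1.5446) = 0.21340.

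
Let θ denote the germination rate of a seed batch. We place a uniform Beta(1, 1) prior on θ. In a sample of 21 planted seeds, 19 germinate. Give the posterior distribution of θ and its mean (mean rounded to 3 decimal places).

Observing 19 successes and 2 failures updates Beta(1, 1) by adding the success and failure counts to the two shape parameters: α = 1+19 = 20, β = 1+2 = 3.
Posterior mean = α/(α+β) = 20/23 = 0.870.

Posterior: Beta(20, 3); mean ≈ 0.870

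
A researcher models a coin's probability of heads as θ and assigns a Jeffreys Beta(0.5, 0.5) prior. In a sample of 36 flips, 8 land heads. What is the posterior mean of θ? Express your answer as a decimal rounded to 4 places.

Observing 8 successes and 28 failures updates Beta(0.5, 0.5) by adding the success and failure counts to the two shape parameters: α = 0.5+8 = 8.5, β = 0.5+28 = 28.5.
E[θ | data] = 8.5/(8.5+28.5) = 0.2297.

Posterior mean ≈ 0.2297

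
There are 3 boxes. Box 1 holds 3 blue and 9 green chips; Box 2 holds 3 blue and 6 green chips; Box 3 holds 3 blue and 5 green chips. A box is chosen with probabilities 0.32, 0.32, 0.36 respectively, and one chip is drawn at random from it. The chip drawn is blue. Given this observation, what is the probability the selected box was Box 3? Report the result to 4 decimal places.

Tabulate prior·likelihood by source: [1] prior 0.32, lik 0.25, product 0.08000; [2] prior 0.32, lik 0.3333, product 0.1067; [3] prior 0.36, lik 0.375, product 0.1350.
Normalizing constant = 0.32167; the posterior for Box 3 is its product over the sum, 0.1350/0.32167 = 0.4197.

Posterior probability ≈ 0.4197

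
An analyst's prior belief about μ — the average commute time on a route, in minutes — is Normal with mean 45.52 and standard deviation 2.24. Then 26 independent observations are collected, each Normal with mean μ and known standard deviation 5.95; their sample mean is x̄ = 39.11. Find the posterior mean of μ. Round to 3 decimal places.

Posterior mean ≈ 40.478

With known σ, the Normal prior is conjugate. Weight on the data is w = (n/σ²)/(n/σ² + 1/τ₀²) = 0.734411/(0.734411+0.199298) = 0.78655.
Posterior mean = w·x̄ + (1−w)·μ₀ = 0.78655·39.11 + 0.21345·45.52 = 40.478.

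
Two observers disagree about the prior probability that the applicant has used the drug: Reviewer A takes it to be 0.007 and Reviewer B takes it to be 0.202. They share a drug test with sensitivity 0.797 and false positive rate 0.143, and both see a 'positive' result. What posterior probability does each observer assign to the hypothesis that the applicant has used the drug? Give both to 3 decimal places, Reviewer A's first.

Reviewer A: 0.038; Reviewer B: 0.585

The likelihood ratio for a 'positive' result is 0.797/0.143 = 5.5734.
Reviewer A: prior odds 0.007/0.993 = 0.0070493; posterior odds 0.039289; posterior probability 0.038.
Reviewer B: prior odds 0.202/0.798 = 0.25313; posterior odds 1.4108; posterior probability 0.585.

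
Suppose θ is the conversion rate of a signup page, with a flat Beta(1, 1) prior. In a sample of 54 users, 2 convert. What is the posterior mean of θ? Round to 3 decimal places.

Observing 2 successes and 52 failures updates Beta(1, 1) by adding the success and failure counts to the two shape parameters: α = 1+2 = 3, β = 1+52 = 53.
Posterior mean = α/(α+β) = 3/56 = 0.054.

Posterior mean ≈ 0.054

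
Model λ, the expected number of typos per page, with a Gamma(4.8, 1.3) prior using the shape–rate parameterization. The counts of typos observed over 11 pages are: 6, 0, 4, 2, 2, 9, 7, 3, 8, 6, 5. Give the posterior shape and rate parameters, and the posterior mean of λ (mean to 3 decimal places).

Posterior: Gamma(shape=56.8, rate=12.3); mean ≈ 4.618

The Poisson likelihood adds the total count to the shape and the number of exposure periods to the rate. Here ∑xᵢ = 52 and n = 11, so shape 4.8→56.8 and rate 1.3→12.3.
Posterior mean = shape/rate = 56.8/12.3 = 4.618.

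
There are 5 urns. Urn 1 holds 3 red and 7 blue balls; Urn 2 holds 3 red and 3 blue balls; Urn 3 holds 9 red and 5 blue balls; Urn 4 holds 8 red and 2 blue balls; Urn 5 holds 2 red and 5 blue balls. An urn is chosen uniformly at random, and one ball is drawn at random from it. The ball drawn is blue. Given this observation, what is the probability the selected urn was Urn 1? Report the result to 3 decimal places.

Posterior probability ≈ 0.283

P(blue|Urn 1) = 0.7; P(blue|Urn 2) = 0.5; P(blue|Urn 3) = 0.3571; P(blue|Urn 4) = 0.2; P(blue|Urn 5) = 0.7143.
Prior × likelihood for each source: 0.2·0.7=0.1400, 0.2·0.5=0.1000, 0.2·0.3571=0.07143, 0.2·0.2=0.04000, 0.2·0.7143=0.1429. Summing gives P(blue) = 0.49429.
P(Urn 1 | blue) = 0.1400 / 0.49429 = 0.283.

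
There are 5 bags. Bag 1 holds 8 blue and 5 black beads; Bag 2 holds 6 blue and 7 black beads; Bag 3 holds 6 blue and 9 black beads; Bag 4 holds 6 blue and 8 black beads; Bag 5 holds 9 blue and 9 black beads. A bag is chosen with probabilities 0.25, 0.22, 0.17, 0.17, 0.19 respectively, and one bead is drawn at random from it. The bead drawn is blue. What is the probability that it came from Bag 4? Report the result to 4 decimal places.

Posterior probability ≈ 0.1483

P(blue|Bag 1) = 0.6154; P(blue|Bag 2) = 0.4615; P(blue|Bag 3) = 0.4; P(blue|Bag 4) = 0.4286; P(blue|Bag 5) = 0.5.
Prior × likelihood for each source: 0.25·0.6154=0.1538, 0.22·0.4615=0.1015, 0.17·0.4=0.06800, 0.17·0.4286=0.07286, 0.19·0.5=0.09500. Summing gives P(blue) = 0.49124.
P(Bag 4 | blue) = 0.07286 / 0.49124 = 0.1483.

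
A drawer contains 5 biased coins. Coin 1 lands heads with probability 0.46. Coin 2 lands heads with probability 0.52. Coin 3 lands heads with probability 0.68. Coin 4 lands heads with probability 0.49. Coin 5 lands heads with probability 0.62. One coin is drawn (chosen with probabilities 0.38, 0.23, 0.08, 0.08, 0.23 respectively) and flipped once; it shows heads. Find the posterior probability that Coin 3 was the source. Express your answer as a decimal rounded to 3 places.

Posterior probability ≈ 0.103

Tabulate prior·likelihood by source: [1] prior 0.38, lik 0.46, product 0.1748; [2] prior 0.23, lik 0.52, product 0.1196; [3] prior 0.08, lik 0.68, product 0.05440; [4] prior 0.08, lik 0.49, product 0.03920; [5] prior 0.23, lik 0.62, product 0.1426.
Normalizing constant = 0.53060; the posterior for Coin 3 is its product over the sum, 0.05440/0.53060 = 0.103.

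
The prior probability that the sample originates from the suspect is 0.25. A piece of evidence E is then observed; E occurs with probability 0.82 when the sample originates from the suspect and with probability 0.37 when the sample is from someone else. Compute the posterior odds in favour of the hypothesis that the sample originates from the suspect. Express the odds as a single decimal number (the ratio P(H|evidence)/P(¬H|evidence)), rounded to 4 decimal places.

Posterior odds ≈ 0.7387

Prior odds = 0.25/(1−0.25) = 0.33333. In log-odds, ln(0.33333) = -1.0986.
Add log likelihood ratio: ln(2.2162) = 0.79580.
Posterior log-odds = -0.30281, so posterior odds = exp(-0.30281) = 0.73874.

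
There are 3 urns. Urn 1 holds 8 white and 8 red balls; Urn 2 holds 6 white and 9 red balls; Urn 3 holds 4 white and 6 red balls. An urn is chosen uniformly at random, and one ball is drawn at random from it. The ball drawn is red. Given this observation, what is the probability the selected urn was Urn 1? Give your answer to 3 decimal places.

Tabulate prior·likelihood by source: [1] prior 0.333333, lik 0.5, product 0.1667; [2] prior 0.333333, lik 0.6, product 0.2000; [3] prior 0.333333, lik 0.6, product 0.2000.
Normalizing constant = 0.56667; the posterior for Urn 1 is its product over the sum, 0.1667/0.56667 = 0.294.

Posterior probability ≈ 0.294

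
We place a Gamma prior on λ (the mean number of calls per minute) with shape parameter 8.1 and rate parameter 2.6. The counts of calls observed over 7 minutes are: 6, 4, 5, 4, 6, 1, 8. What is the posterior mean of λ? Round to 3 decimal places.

Posterior mean ≈ 4.385

The Poisson likelihood adds the total count to the shape and the number of exposure periods to the rate. Here ∑xᵢ = 34 and n = 7, so shape 8.1→42.1 and rate 2.6→9.6.
E[λ | data] = 42.1/9.6 = 4.385.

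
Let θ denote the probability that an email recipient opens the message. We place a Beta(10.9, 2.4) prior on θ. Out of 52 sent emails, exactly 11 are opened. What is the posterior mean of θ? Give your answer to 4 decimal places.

Posterior mean ≈ 0.3354

The binomial likelihood is conjugate to the Beta prior: with 11 successes and 41 failures, the posterior is Beta(10.9+11, 2.4+41) = Beta(21.9, 43.4).
Posterior mean = α/(α+β) = 21.9/65.3 = 0.3354.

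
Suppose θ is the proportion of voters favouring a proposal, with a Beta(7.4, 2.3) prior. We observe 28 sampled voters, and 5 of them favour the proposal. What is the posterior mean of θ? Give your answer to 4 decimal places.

Posterior mean ≈ 0.3289

The binomial likelihood is conjugate to the Beta prior: with 5 successes and 23 failures, the posterior is Beta(7.4+5, 2.3+23) = Beta(12.4, 25.3).
Posterior mean = α/(α+β) = 12.4/37.7 = 0.3289.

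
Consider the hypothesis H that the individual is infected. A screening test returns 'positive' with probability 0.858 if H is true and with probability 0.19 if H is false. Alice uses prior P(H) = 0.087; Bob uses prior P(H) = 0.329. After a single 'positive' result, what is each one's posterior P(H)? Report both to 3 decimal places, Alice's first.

Alice: 0.301; Bob: 0.689

P('+'|H) = 0.858, P('+'|¬H) = 0.19.
Alice: numerator 0.858·0.087 = 0.074646; evidence = 0.074646+0.19·0.913 = 0.24812; posterior = 0.301.
Bob: numerator 0.858·0.329 = 0.28228; evidence = 0.28228+0.19·0.671 = 0.40977; posterior = 0.689.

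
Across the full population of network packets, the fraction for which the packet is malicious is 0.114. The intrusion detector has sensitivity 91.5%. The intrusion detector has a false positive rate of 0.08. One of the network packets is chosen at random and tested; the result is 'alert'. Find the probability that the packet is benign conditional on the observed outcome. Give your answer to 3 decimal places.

Write H for 'the packet is malicious'. Prior odds H:¬H = 0.114/0.886 = 0.12867. For the 'alert' outcome, the likelihood ratio is 0.915/0.08 = 11.438.
Posterior odds = 0.12867 × 11.438 = 1.4716, so P(H|E) = 1.4716/(1+1.4716) = 0.595. Then P(¬H|E) = 1 − 0.595 = 0.405.

P(¬H | E) ≈ 0.405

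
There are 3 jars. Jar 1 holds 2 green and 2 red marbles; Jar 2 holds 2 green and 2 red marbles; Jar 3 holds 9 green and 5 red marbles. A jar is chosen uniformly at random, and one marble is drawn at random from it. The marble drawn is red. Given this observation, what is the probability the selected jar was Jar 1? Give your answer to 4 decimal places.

Tabulate prior·likelihood by source: [1] prior 0.333333, lik 0.5, product 0.1667; [2] prior 0.333333, lik 0.5, product 0.1667; [3] prior 0.333333, lik 0.3571, product 0.1190.
Normalizing constant = 0.45238; the posterior for Jar 1 is its product over the sum, 0.1667/0.45238 = 0.3684.

Posterior probability ≈ 0.3684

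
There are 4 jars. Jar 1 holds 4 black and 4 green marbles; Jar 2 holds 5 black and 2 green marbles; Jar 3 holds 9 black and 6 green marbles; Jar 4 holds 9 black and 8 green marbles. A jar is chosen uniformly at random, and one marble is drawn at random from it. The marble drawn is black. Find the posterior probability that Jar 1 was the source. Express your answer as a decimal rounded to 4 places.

Posterior probability ≈ 0.2133

Tabulate prior·likelihood by source: [1] prior 0.25, lik 0.5, product 0.1250; [2] prior 0.25, lik 0.7143, product 0.1786; [3] prior 0.25, lik 0.6, product 0.1500; [4] prior 0.25, lik 0.5294, product 0.1324.
Normalizing constant = 0.58592; the posterior for Jar 1 is its product over the sum, 0.1250/0.58592 = 0.2133.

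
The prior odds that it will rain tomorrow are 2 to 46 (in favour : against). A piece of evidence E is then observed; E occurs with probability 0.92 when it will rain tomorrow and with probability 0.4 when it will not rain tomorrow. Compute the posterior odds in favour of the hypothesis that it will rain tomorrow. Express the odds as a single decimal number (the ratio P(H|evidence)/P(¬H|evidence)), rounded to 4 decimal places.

Prior odds = 2/46 = 0.043478. In log-odds, ln(0.043478) = -3.1355.
Add log likelihood ratio: ln(2.3000) = 0.83291.
Posterior log-odds = -2.3026, so posterior odds = exp(-2.3026) = 0.10000.

Posterior odds ≈ 0.1000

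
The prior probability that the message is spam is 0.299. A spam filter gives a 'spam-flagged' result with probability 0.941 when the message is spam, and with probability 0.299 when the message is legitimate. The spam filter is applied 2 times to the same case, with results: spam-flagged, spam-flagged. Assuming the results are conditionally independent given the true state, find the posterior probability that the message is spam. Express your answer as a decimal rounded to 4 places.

Posterior P(H) ≈ 0.8086

Let H be the event that the message is spam; start with P(H) = 0.299. P('spam-flagged'|H) = 0.941, P('spam-flagged'|¬H) = 0.299.
Update on result 1 ('spam-flagged'): P(H) ← 0.941·0.2990 / (0.941·0.2990 + 0.299·0.7010) = 0.28136/0.49096 = 0.5731.
Update on result 2 ('spam-flagged'): P(H) ← 0.941·0.5731 / (0.941·0.5731 + 0.299·0.4269) = 0.53927/0.66692 = 0.8086.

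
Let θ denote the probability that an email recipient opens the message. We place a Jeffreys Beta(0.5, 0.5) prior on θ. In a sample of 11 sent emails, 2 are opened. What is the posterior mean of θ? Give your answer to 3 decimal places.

Posterior mean ≈ 0.208

The binomial likelihood is conjugate to the Beta prior: with 2 successes and 9 failures, the posterior is Beta(0.5+2, 0.5+9) = Beta(2.5, 9.5).
Posterior mean = α/(α+β) = 2.5/12 = 0.208.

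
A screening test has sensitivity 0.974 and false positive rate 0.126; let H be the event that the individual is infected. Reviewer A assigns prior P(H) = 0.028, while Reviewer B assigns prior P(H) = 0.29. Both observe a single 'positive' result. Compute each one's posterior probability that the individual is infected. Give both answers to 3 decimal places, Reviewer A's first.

Reviewer A: 0.182; Reviewer B: 0.759

P('+'|H) = 0.974, P('+'|¬H) = 0.126.
Reviewer A: numerator 0.974·0.028 = 0.027272; evidence = 0.027272+0.126·0.972 = 0.14974; posterior = 0.182.
Reviewer B: numerator 0.974·0.29 = 0.28246; evidence = 0.28246+0.126·0.71 = 0.37192; posterior = 0.759.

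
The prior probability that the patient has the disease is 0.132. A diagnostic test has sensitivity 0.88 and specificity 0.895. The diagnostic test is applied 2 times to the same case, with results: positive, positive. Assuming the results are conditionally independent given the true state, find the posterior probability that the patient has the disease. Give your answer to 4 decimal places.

Posterior P(H) ≈ 0.9144

With H the event that the patient has the disease, the joint likelihood of the observed sequence is P(data|H) = 0.88·0.88 = 0.77440 and P(data|¬H) = 0.105·0.105 = 0.011025.
Bayes: P(H|data) = 0.132·0.77440 / (0.132·0.77440 + 0.868·0.011025) = 0.10222/0.11179 = 0.9144.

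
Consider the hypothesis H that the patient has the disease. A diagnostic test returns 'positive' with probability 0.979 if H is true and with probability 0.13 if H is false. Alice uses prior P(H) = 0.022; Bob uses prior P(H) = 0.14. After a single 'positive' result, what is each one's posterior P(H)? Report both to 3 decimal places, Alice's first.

P('+'|H) = 0.979, P('+'|¬H) = 0.13.
Alice: numerator 0.979·0.022 = 0.021538; evidence = 0.021538+0.13·0.978 = 0.14868; posterior = 0.145.
Bob: numerator 0.979·0.14 = 0.13706; evidence = 0.13706+0.13·0.86 = 0.24886; posterior = 0.551.

Alice: 0.145; Bob: 0.551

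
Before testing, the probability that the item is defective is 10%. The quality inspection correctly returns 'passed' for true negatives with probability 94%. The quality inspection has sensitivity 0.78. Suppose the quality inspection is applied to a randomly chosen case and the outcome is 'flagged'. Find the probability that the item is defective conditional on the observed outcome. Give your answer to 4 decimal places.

P(H | E) ≈ 0.5909

Let H be the event that the item is defective. P(H) = 0.1, so P(¬H) = 0.9. With E the 'flagged' result, P(E|H) = 0.78 and P(E|¬H) = 0.06.
P(E) = 0.78·0.1 + 0.06·0.9 = 0.078000 + 0.054000 = 0.13200.
By Bayes' theorem, P(H|E) = 0.078000 / 0.13200 = 0.5909.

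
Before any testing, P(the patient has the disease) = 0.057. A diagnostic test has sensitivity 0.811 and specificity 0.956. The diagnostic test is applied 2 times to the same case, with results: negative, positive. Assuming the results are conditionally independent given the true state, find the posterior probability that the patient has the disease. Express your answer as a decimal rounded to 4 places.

With H the event that the patient has the disease, the joint likelihood of the observed sequence is P(data|H) = 0.189·0.811 = 0.15328 and P(data|¬H) = 0.956·0.044 = 0.042064.
Bayes: P(H|data) = 0.057·0.15328 / (0.057·0.15328 + 0.943·0.042064) = 0.0087369/0.048403 = 0.1805.

Posterior P(H) ≈ 0.1805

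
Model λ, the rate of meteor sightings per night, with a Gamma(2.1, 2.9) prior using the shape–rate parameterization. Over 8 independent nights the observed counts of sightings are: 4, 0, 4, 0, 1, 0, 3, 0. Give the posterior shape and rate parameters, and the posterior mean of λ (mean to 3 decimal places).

Total count ∑xᵢ = 12 over n = 8 nights.
Gamma is conjugate to the Poisson likelihood: posterior is Gamma(shape = 2.1+12 = 14.1, rate = 2.9+8 = 10.9).
E[λ | data] = 14.1/10.9 = 1.294.

Posterior: Gamma(shape=14.1, rate=10.9); mean ≈ 1.294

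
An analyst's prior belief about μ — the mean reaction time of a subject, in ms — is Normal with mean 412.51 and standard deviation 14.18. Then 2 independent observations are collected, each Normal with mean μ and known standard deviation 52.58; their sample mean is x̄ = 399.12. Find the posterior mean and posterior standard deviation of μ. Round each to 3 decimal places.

Posterior mean ≈ 410.810; posterior SD ≈ 13.249

Prior precision 1/τ₀² = 1/14.18² = 0.00497333; data precision n/σ² = 2/52.58² = 0.00072342.
Posterior precision = 0.00497333 + 0.00072342 = 0.00569675, giving posterior SD = 1/√0.00569675 = 13.249.
Posterior mean = (0.00497333·412.51 + 0.00072342·399.12) / 0.00569675 = 410.810.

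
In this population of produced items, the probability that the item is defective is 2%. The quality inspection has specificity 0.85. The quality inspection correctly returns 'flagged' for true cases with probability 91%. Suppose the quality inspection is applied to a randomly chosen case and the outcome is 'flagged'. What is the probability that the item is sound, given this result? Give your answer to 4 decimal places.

P(¬H | E) ≈ 0.8898

Write H for 'the item is defective'. Prior odds H:¬H = 0.02/0.98 = 0.020408. For the 'flagged' outcome, the likelihood ratio is 0.91/0.15 = 6.0667.
Posterior odds = 0.020408 × 6.0667 = 0.12381, so P(H|E) = 0.12381/(1+0.12381) = 0.1102. Then P(¬H|E) = 1 − 0.1102 = 0.8898.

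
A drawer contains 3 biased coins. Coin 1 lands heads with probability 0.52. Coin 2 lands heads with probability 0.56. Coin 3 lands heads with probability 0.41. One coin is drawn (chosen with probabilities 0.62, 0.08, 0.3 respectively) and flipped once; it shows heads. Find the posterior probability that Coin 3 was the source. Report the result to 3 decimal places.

Tabulate prior·likelihood by source: [1] prior 0.62, lik 0.52, product 0.3224; [2] prior 0.08, lik 0.56, product 0.04480; [3] prior 0.3, lik 0.41, product 0.1230.
Normalizing constant = 0.49020; the posterior for Coin 3 is its product over the sum, 0.1230/0.49020 = 0.251.

Posterior probability ≈ 0.251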